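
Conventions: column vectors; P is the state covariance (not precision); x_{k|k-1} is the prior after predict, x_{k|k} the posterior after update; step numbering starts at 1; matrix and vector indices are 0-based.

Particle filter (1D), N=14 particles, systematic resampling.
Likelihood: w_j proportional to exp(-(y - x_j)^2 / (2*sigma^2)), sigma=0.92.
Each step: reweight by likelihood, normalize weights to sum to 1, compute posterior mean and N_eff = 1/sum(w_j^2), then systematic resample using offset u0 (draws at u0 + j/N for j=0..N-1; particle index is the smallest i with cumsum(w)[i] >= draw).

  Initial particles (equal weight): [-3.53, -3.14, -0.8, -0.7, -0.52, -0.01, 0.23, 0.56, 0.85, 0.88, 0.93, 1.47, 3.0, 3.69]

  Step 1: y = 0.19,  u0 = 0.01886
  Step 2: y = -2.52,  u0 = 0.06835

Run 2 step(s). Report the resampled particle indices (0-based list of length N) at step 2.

step 1: w=[0.0000, 0.0002, 0.0750, 0.0838, 0.0994, 0.1307, 0.1337, 0.1235, 0.1035, 0.1010, 0.0969, 0.0509, 0.0013, 0.0001]  mean=0.2733  Neff=9.4660  idx=[2, 3, 4, 4, 5, 5, 6, 6, 7, 8, 8, 9, 10, 10]
step 2: w=[0.2982, 0.2419, 0.1612, 0.1612, 0.0414, 0.0414, 0.0196, 0.0196, 0.0063, 0.0021, 0.0021, 0.0019, 0.0015, 0.0015]  mean=-0.5558  Neff=4.9097  idx=[0, 0, 0, 0, 1, 1, 1, 2, 2, 3, 3, 3, 5, 11]

resampled_idx = [0, 0, 0, 0, 1, 1, 1, 2, 2, 3, 3, 3, 5, 11]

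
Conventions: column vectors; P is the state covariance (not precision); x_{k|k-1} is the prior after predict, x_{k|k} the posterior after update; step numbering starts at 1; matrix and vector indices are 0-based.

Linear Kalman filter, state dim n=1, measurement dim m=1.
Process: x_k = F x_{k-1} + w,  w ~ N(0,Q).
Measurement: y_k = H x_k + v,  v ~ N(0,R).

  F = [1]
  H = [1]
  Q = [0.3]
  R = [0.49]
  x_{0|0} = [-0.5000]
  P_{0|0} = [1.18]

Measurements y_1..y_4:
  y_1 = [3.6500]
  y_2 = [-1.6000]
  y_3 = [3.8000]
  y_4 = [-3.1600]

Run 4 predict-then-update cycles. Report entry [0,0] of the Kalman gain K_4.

K[0,0] = 0.5361

step 1: x^-=[-0.5000]  P^-=[1.4800]  S=[1.9700]  K=[0.7513]  nu=[4.1500]  x^+=[2.6178]  P^+=[0.3681]
step 2: x^-=[2.6178]  P^-=[0.6681]  S=[1.1581]  K=[0.5769]  nu=[-4.2178]  x^+=[0.1845]  P^+=[0.2827]
step 3: x^-=[0.1845]  P^-=[0.5827]  S=[1.0727]  K=[0.5432]  nu=[3.6155]  x^+=[2.1485]  P^+=[0.2662]
step 4: x^-=[2.1485]  P^-=[0.5662]  S=[1.0562]  K=[0.5361]  nu=[-5.3085]  x^+=[-0.6972]  P^+=[0.2627]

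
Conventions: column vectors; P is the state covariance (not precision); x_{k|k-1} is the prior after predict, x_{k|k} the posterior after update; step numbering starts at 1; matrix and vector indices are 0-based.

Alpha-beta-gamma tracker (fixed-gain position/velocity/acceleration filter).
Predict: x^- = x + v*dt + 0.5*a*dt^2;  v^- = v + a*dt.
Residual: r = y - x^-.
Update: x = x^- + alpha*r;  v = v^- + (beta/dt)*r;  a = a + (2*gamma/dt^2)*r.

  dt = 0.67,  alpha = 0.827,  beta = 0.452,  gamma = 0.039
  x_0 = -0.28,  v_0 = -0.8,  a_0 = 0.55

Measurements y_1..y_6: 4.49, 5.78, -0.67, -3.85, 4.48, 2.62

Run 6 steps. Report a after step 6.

a_post = 0.6583

step 1: x_pred=-0.6926  r=5.1826  x^+=3.5934  v^+=3.0648  a^+=1.4505
step 2: x_pred=5.9724  r=-0.1924  x^+=5.8133  v^+=3.9068  a^+=1.4171
step 3: x_pred=8.7489  r=-9.4189  x^+=0.9595  v^+=-1.4980  a^+=-0.2195
step 4: x_pred=-0.0934  r=-3.7566  x^+=-3.2001  v^+=-4.1793  a^+=-0.8723
step 5: x_pred=-6.1961  r=10.6761  x^+=2.6330  v^+=2.4386  a^+=0.9828
step 6: x_pred=4.4875  r=-1.8675  x^+=2.9431  v^+=1.8372  a^+=0.6583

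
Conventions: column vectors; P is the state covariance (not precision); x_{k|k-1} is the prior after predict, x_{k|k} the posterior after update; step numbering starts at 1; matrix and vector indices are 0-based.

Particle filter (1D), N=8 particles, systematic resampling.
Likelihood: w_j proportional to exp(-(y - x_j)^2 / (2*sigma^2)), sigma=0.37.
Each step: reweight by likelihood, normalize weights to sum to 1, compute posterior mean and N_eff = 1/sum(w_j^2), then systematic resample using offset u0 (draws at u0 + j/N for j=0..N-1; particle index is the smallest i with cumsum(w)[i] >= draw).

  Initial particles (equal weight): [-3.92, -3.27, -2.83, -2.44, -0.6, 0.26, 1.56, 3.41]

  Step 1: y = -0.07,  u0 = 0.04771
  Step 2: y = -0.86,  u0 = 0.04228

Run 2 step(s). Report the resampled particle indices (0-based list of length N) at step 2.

step 1: w=[0.0000, 0.0000, 0.0000, 0.0000, 0.3479, 0.6520, 0.0001, 0.0000]  mean=-0.0391  Neff=1.8309  idx=[4, 4, 4, 5, 5, 5, 5, 5]
step 2: w=[0.3262, 0.3262, 0.3262, 0.0043, 0.0043, 0.0043, 0.0043, 0.0043]  mean=-0.5816  Neff=3.1316  idx=[0, 0, 0, 1, 1, 2, 2, 2]

resampled_idx = [0, 0, 0, 1, 1, 2, 2, 2]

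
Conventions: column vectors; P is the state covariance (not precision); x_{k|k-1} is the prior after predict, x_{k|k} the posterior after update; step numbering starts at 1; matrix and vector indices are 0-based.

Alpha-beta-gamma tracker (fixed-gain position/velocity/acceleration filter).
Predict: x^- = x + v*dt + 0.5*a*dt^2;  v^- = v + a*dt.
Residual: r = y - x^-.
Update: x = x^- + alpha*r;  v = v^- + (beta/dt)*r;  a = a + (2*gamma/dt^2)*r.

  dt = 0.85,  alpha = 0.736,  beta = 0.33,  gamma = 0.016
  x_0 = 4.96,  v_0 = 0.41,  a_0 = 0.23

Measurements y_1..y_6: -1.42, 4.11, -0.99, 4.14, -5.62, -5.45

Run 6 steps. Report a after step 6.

step 1: x_pred=5.3916  r=-6.8116  x^+=0.3783  v^+=-2.0390  a^+=-0.0717
step 2: x_pred=-1.3808  r=5.4908  x^+=2.6604  v^+=0.0318  a^+=0.1715
step 3: x_pred=2.7494  r=-3.7394  x^+=-0.0028  v^+=-1.2742  a^+=0.0059
step 4: x_pred=-1.0838  r=5.2238  x^+=2.7609  v^+=0.7588  a^+=0.2372
step 5: x_pred=3.4916  r=-9.1116  x^+=-3.2145  v^+=-2.5770  a^+=-0.1663
step 6: x_pred=-5.4650  r=0.0150  x^+=-5.4540  v^+=-2.7125  a^+=-0.1657

a_post = -0.1657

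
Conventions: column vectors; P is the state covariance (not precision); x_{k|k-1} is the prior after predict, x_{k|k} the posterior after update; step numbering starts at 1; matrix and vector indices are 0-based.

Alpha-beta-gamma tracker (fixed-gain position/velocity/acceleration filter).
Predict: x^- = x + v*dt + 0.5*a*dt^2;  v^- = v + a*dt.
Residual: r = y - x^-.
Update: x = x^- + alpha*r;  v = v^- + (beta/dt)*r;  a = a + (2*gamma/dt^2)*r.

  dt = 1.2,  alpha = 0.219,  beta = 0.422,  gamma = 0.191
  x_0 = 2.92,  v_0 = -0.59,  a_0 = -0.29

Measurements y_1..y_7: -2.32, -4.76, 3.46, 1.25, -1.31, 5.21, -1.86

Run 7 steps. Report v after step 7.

step 1: x_pred=2.0032  r=-4.3232  x^+=1.0564  v^+=-2.4583  a^+=-1.4368
step 2: x_pred=-2.9281  r=-1.8319  x^+=-3.3293  v^+=-4.8268  a^+=-1.9228
step 3: x_pred=-10.5058  r=13.9658  x^+=-7.4473  v^+=-2.2228  a^+=1.7820
step 4: x_pred=-8.8316  r=10.0816  x^+=-6.6238  v^+=3.4610  a^+=4.4564
step 5: x_pred=0.7380  r=-2.0480  x^+=0.2895  v^+=8.0885  a^+=3.9131
step 6: x_pred=12.8132  r=-7.6032  x^+=11.1481  v^+=10.1105  a^+=1.8962
step 7: x_pred=24.6459  r=-26.5059  x^+=18.8411  v^+=3.0647  a^+=-5.1352

v_post = 3.0647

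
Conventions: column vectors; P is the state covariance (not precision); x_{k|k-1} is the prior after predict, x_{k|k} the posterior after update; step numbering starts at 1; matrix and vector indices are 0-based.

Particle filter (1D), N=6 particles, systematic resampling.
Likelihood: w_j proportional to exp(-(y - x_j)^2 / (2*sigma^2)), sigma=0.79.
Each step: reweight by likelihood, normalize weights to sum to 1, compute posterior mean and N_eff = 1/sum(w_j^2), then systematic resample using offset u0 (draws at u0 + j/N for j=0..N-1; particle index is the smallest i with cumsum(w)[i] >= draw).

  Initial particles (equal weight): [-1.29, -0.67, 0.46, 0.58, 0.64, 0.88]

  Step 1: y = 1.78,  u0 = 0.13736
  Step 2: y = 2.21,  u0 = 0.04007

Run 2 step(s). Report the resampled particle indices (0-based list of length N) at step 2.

step 1: w=[0.0004, 0.0056, 0.1711, 0.2180, 0.2439, 0.3611]  mean=0.6747  Neff=3.7501  idx=[2, 3, 4, 4, 5, 5]
step 2: w=[0.0889, 0.1230, 0.1435, 0.1435, 0.2506, 0.2506]  mean=0.7369  Neff=5.2693  idx=[0, 1, 3, 4, 4, 5]

resampled_idx = [0, 1, 3, 4, 4, 5]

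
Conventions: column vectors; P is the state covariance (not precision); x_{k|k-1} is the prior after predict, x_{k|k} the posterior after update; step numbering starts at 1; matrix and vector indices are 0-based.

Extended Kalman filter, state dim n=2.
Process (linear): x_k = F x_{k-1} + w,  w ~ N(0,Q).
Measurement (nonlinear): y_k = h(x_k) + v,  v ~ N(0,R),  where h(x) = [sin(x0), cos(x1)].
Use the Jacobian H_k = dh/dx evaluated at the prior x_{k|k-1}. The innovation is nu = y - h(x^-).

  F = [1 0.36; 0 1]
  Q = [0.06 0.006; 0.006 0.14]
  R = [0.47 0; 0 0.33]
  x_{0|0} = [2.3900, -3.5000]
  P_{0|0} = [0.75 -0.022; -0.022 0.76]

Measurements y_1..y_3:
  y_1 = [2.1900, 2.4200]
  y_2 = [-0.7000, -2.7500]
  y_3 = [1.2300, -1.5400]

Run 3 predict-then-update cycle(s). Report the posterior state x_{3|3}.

step 1: x^-=[1.1300, -3.5000]  P^-=[0.8927 0.2576; 0.2576 0.9000]  H_jac=[0.4267 0.0000; 0.0000 -0.3508]  S=[0.6325 -0.0386; -0.0386 0.4407]  K=[0.5928 -0.1532; 0.1308 -0.7049]  nu=[1.2856, 3.3565]  x^+=[1.3780, -5.6977]  P^+=[0.6530 0.1441; 0.1441 0.6631]
step 2: x^-=[-0.6731, -5.6977]  P^-=[0.9027 0.3888; 0.3888 0.8031]  H_jac=[0.7819 0.0000; 0.0000 -0.5526]  S=[1.0219 -0.1680; -0.1680 0.5753]  K=[0.6610 -0.1805; 0.1793 -0.7191]  nu=[-0.0766, -3.5834]  x^+=[-0.0771, -3.1344]  P^+=[0.3974 0.1078; 0.1078 0.4294]
step 3: x^-=[-1.2055, -3.1344]  P^-=[0.5906 0.2684; 0.2684 0.5694]  H_jac=[0.3573 0.0000; 0.0000 0.0072]  S=[0.5454 0.0007; 0.0007 0.3300]  K=[0.3869 0.0050; 0.1758 0.0121]  nu=[2.1640, -0.5400]  x^+=[-0.3710, -2.7605]  P^+=[0.5090 0.2312; 0.2312 0.5525]

x_post = [-0.3710, -2.7605]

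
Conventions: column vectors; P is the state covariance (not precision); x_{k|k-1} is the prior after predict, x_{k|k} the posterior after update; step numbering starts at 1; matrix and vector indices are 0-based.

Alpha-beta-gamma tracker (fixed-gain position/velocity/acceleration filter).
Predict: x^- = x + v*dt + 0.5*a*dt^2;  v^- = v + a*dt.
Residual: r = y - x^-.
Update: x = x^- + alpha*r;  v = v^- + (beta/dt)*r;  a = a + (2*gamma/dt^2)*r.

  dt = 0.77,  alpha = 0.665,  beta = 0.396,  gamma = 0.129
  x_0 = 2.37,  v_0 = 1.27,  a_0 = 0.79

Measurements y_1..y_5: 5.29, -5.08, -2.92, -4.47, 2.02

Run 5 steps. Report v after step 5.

step 1: x_pred=3.5821  r=1.7079  x^+=4.7179  v^+=2.7567  a^+=1.5332
step 2: x_pred=7.2950  r=-12.3750  x^+=-0.9344  v^+=-2.4271  a^+=-3.8518
step 3: x_pred=-3.9451  r=1.0251  x^+=-3.2634  v^+=-4.8658  a^+=-3.4057
step 4: x_pred=-8.0197  r=3.5497  x^+=-5.6591  v^+=-5.6626  a^+=-1.8611
step 5: x_pred=-10.5711  r=12.5911  x^+=-2.1980  v^+=-0.6202  a^+=3.6179

v_post = -0.6202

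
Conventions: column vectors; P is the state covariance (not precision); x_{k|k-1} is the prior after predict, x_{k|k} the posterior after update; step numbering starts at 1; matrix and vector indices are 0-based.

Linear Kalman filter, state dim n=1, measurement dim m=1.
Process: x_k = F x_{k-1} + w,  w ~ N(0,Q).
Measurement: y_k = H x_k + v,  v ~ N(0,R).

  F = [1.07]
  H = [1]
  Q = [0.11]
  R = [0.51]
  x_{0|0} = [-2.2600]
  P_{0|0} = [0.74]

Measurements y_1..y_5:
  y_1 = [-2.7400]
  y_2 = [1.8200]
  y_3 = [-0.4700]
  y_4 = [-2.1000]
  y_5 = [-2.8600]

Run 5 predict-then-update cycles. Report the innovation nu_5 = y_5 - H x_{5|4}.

step 1: x^-=[-2.4182]  P^-=[0.9572]  S=[1.4672]  K=[0.6524]  nu=[-0.3218]  x^+=[-2.6281]  P^+=[0.3327]
step 2: x^-=[-2.8121]  P^-=[0.4909]  S=[1.0009]  K=[0.4905]  nu=[4.6321]  x^+=[-0.5402]  P^+=[0.2501]
step 3: x^-=[-0.5780]  P^-=[0.3964]  S=[0.9064]  K=[0.4373]  nu=[0.1080]  x^+=[-0.5308]  P^+=[0.2230]
step 4: x^-=[-0.5679]  P^-=[0.3654]  S=[0.8754]  K=[0.4174]  nu=[-1.5321]  x^+=[-1.2074]  P^+=[0.2129]
step 5: x^-=[-1.2919]  P^-=[0.3537]  S=[0.8637]  K=[0.4095]  nu=[-1.5681]  x^+=[-1.9341]  P^+=[0.2089]

innov = [-1.5681]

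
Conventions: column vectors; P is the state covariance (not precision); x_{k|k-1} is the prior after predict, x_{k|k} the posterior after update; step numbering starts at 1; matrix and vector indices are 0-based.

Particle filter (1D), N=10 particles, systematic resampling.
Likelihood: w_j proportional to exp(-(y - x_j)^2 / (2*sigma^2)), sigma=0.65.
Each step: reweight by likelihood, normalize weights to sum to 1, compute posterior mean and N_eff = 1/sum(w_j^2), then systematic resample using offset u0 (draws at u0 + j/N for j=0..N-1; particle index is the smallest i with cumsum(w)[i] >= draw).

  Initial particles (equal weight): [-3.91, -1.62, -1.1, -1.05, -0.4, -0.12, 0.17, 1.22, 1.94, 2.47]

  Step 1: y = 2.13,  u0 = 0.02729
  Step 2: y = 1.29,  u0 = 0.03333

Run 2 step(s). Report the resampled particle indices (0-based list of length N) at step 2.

resampled_idx = [0, 0, 1, 1, 2, 3, 4, 4, 5, 8]

step 1: w=[0.0000, 0.0000, 0.0000, 0.0000, 0.0002, 0.0011, 0.0048, 0.1691, 0.4318, 0.3930]  mean=2.0152  Neff=2.7065  idx=[7, 7, 8, 8, 8, 8, 9, 9, 9, 9]
step 2: w=[0.1918, 0.1918, 0.1170, 0.1170, 0.1170, 0.1170, 0.0371, 0.0371, 0.0371, 0.0371]  mean=1.7426  Neff=7.4732  idx=[0, 0, 1, 1, 2, 3, 4, 4, 5, 8]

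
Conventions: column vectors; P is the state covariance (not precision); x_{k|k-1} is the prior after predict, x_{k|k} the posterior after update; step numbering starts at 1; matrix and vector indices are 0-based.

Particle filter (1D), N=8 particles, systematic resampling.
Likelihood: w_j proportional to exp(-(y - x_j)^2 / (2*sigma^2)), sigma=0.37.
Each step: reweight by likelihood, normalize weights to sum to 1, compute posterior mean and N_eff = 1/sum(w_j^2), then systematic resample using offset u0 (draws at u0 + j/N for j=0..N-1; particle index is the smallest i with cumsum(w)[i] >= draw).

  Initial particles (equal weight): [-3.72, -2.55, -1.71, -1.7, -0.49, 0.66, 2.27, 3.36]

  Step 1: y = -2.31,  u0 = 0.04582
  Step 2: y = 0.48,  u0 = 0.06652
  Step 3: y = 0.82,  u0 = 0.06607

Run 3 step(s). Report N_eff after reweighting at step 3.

N_eff = 7.9341

step 1: w=[0.0005, 0.6063, 0.2009, 0.1922, 0.0000, 0.0000, 0.0000, 0.0000]  mean=-2.2184  Neff=2.2475  idx=[1, 1, 1, 1, 1, 2, 2, 3]
step 2: w=[0.0000, 0.0000, 0.0000, 0.0000, 0.0000, 0.3152, 0.3152, 0.3697]  mean=-1.7063  Neff=2.9823  idx=[5, 5, 6, 6, 6, 7, 7, 7]
step 3: w=[0.1162, 0.1162, 0.1162, 0.1162, 0.1162, 0.1397, 0.1397, 0.1397]  mean=-1.7058  Neff=7.9341  idx=[0, 1, 2, 3, 4, 5, 6, 7]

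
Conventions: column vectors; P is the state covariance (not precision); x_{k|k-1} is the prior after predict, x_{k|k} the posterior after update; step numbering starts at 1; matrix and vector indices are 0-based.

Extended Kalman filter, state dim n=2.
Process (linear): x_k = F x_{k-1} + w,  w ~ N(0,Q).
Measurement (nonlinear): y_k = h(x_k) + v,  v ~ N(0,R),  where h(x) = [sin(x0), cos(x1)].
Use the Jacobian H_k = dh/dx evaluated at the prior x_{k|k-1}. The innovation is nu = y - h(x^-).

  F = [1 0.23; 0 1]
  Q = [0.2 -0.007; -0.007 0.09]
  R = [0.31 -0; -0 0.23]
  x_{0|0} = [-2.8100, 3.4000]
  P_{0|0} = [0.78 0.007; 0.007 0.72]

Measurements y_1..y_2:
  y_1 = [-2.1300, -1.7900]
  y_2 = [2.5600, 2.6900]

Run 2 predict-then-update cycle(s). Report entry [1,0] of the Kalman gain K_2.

step 1: x^-=[-2.0280, 3.4000]  P^-=[1.0213 0.1656; 0.1656 0.8100]  H_jac=[-0.4414 0.0000; 0.0000 0.2555]  S=[0.5090 -0.0187; -0.0187 0.2829]  K=[-0.8824 0.0913; -0.1170 0.7240]  nu=[-1.2327, -0.8232]  x^+=[-1.0155, 2.9483]  P^+=[0.6196 0.0822; 0.0822 0.6516]
step 2: x^-=[-0.3374, 2.9483]  P^-=[0.8919 0.2251; 0.2251 0.7416]  H_jac=[0.9436 0.0000; 0.0000 -0.1921]  S=[1.1042 -0.0408; -0.0408 0.2574]  K=[0.7605 -0.0474; 0.1729 -0.5261]  nu=[2.8910, 3.6714]  x^+=[1.6870, 1.5168]  P^+=[0.2498 0.0568; 0.0568 0.6299]

K[1,0] = 0.1729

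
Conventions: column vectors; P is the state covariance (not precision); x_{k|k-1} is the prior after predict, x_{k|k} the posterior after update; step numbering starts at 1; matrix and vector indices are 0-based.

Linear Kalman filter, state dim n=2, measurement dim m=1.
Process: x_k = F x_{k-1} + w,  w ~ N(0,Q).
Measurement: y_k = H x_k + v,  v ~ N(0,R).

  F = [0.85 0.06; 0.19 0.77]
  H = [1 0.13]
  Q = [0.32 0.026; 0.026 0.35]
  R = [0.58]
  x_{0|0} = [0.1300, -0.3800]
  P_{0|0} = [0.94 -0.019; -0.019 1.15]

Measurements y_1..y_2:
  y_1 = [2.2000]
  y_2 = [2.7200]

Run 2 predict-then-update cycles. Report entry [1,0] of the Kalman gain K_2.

step 1: x^-=[0.0877, -0.2679]  P^-=[1.0014 0.2183; 0.2183 1.0602]  S=[1.6560]  K=[0.6218; 0.2150]  nu=[2.1471]  x^+=[1.4228, 0.1938]  P^+=[0.3611 -0.0031; -0.0031 0.9836]
step 2: x^-=[1.2210, 0.4196]  P^-=[0.5841 0.1277; 0.1277 0.9453]  S=[1.2133]  K=[0.4951; 0.2065]  nu=[1.4444]  x^+=[1.9362, 0.7179]  P^+=[0.2867 0.0036; 0.0036 0.8936]

K[1,0] = 0.2065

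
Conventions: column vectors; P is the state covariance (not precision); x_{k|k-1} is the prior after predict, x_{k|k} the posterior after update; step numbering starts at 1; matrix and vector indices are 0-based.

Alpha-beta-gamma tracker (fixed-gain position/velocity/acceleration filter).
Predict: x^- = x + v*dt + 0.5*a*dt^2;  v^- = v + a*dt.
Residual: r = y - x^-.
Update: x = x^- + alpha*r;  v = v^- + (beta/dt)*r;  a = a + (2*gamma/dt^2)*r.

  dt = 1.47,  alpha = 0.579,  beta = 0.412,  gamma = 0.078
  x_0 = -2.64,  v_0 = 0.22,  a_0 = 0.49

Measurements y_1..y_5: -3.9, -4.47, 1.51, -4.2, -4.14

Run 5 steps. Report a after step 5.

step 1: x_pred=-1.7872  r=-2.1128  x^+=-3.0105  v^+=0.3481  a^+=0.3375
step 2: x_pred=-2.1341  r=-2.3359  x^+=-3.4866  v^+=0.1895  a^+=0.1688
step 3: x_pred=-3.0256  r=4.5356  x^+=-0.3995  v^+=1.7089  a^+=0.4963
step 4: x_pred=2.6488  r=-6.8488  x^+=-1.3166  v^+=0.5189  a^+=0.0018
step 5: x_pred=-0.5519  r=-3.5881  x^+=-2.6294  v^+=-0.4841  a^+=-0.2572

a_post = -0.2572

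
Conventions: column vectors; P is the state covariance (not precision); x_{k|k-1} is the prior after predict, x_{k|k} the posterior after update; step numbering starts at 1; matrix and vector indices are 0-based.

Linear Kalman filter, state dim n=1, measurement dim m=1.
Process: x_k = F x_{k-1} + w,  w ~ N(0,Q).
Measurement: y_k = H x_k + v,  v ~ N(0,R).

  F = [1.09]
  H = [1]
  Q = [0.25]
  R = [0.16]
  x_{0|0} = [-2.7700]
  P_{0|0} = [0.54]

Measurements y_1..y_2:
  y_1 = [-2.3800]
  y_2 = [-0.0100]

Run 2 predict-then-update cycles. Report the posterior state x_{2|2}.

x_post = [-0.7636]

step 1: x^-=[-3.0193]  P^-=[0.8916]  S=[1.0516]  K=[0.8478]  nu=[0.6393]  x^+=[-2.4773]  P^+=[0.1357]
step 2: x^-=[-2.7002]  P^-=[0.4112]  S=[0.5712]  K=[0.7199]  nu=[2.6902]  x^+=[-0.7636]  P^+=[0.1152]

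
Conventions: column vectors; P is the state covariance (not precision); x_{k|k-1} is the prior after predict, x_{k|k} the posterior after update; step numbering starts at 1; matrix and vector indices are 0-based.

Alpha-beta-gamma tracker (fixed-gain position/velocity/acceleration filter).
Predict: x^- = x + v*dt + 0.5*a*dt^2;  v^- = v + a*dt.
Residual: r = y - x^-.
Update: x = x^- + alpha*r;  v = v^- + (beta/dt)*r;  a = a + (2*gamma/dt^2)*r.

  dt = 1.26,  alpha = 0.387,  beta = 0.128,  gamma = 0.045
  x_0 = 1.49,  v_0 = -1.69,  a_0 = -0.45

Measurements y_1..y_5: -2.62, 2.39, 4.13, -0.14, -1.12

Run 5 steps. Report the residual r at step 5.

resid = 1.3290

step 1: x_pred=-0.9966  r=-1.6234  x^+=-1.6249  v^+=-2.4219  a^+=-0.5420
step 2: x_pred=-5.1067  r=7.4967  x^+=-2.2055  v^+=-2.3433  a^+=-0.1170
step 3: x_pred=-5.2510  r=9.3810  x^+=-1.6205  v^+=-1.5378  a^+=0.4148
step 4: x_pred=-3.2289  r=3.0889  x^+=-2.0335  v^+=-0.7014  a^+=0.5899
step 5: x_pred=-2.4490  r=1.3290  x^+=-1.9347  v^+=0.1768  a^+=0.6652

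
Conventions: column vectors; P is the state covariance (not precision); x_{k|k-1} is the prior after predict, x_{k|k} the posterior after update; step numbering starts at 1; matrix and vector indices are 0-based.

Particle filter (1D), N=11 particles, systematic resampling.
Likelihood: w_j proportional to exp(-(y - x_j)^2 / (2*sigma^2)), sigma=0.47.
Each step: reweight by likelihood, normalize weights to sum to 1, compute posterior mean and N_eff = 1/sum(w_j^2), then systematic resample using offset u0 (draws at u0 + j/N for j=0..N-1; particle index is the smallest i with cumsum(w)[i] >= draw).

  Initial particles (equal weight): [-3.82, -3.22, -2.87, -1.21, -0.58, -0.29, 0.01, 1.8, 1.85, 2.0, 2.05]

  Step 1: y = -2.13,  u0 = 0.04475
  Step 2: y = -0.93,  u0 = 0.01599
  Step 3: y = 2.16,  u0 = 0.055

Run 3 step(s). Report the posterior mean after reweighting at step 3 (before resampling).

step 1: w=[0.0030, 0.1329, 0.5665, 0.2881, 0.0085, 0.0009, 0.0001, 0.0000, 0.0000, 0.0000, 0.0000]  mean=-2.4192  Neff=2.3717  idx=[1, 1, 2, 2, 2, 2, 2, 2, 3, 3, 3]
step 2: w=[0.0000, 0.0000, 0.0001, 0.0001, 0.0001, 0.0001, 0.0001, 0.0001, 0.3332, 0.3332, 0.3332]  mean=-1.2108  Neff=3.0029  idx=[8, 8, 8, 8, 9, 9, 9, 9, 10, 10, 10]
step 3: w=[0.0909, 0.0909, 0.0909, 0.0909, 0.0909, 0.0909, 0.0909, 0.0909, 0.0909, 0.0909, 0.0909]  mean=-1.2100  Neff=11.0000  idx=[0, 1, 2, 3, 4, 5, 6, 7, 8, 9, 10]

post_mean = -1.2100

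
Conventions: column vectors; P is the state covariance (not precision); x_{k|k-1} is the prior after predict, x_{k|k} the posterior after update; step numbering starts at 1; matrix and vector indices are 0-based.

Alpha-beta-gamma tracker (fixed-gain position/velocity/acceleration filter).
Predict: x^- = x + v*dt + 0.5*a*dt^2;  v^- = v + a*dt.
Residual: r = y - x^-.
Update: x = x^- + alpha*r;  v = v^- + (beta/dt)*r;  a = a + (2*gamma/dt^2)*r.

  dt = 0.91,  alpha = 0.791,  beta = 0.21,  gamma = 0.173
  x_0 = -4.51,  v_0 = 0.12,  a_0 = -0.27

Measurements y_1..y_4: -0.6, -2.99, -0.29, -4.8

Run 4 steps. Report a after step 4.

step 1: x_pred=-4.5126  r=3.9126  x^+=-1.4177  v^+=0.7772  a^+=1.3648
step 2: x_pred=-0.1454  r=-2.8446  x^+=-2.3955  v^+=1.3627  a^+=0.1762
step 3: x_pred=-1.0824  r=0.7924  x^+=-0.4556  v^+=1.7059  a^+=0.5073
step 4: x_pred=1.3068  r=-6.1068  x^+=-3.5237  v^+=0.7583  a^+=-2.0443

a_post = -2.0443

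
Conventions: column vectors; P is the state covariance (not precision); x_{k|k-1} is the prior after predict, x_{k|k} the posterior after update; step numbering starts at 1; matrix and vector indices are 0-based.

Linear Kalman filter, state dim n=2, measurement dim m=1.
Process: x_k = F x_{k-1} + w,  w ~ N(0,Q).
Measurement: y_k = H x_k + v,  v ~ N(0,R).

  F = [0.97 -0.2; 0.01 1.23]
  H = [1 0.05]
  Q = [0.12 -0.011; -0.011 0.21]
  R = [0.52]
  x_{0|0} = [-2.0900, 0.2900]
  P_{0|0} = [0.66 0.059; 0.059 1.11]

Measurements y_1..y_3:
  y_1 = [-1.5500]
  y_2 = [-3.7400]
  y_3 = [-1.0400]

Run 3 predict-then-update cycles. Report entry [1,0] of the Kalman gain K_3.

step 1: x^-=[-2.0853, 0.3358]  P^-=[0.7625 -0.2074; -0.2074 1.8908]  S=[1.2665]  K=[0.5939; -0.0891]  nu=[0.5185]  x^+=[-1.7774, 0.2896]  P^+=[0.3158 -0.1404; -0.1404 1.8808]
step 2: x^-=[-1.7820, 0.3384]  P^-=[0.5469 -0.6378; -0.6378 3.0520]  S=[1.0107]  K=[0.5095; -0.4801]  nu=[-1.9750]  x^+=[-2.7882, 1.2865]  P^+=[0.2845 -0.3906; -0.3906 2.8191]
step 3: x^-=[-2.9619, 1.5546]  P^-=[0.6520 -1.1670; -1.1670 4.4654]  S=[1.0664]  K=[0.5566; -0.8849]  nu=[1.8442]  x^+=[-1.9354, -0.0773]  P^+=[0.3215 -0.6417; -0.6417 3.6303]

K[1,0] = -0.8849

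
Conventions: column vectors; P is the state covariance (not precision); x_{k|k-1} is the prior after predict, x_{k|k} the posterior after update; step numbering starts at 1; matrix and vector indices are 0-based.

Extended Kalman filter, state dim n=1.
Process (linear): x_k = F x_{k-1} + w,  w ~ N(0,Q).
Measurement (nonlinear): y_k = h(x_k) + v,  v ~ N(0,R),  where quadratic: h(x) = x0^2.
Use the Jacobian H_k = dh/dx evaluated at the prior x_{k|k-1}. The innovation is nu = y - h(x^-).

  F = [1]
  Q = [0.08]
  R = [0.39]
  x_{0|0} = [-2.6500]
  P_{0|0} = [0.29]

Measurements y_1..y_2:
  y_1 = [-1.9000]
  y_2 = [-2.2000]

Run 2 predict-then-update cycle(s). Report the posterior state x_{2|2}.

step 1: x^-=[-2.6500]  P^-=[0.3700]  H_jac=[-5.3000]  S=[10.7833]  K=[-0.1819]  nu=[-8.9225]  x^+=[-1.0274]  P^+=[0.0134]
step 2: x^-=[-1.0274]  P^-=[0.0934]  H_jac=[-2.0548]  S=[0.7843]  K=[-0.2447]  nu=[-3.2555]  x^+=[-0.2309]  P^+=[0.0464]

x_post = [-0.2309]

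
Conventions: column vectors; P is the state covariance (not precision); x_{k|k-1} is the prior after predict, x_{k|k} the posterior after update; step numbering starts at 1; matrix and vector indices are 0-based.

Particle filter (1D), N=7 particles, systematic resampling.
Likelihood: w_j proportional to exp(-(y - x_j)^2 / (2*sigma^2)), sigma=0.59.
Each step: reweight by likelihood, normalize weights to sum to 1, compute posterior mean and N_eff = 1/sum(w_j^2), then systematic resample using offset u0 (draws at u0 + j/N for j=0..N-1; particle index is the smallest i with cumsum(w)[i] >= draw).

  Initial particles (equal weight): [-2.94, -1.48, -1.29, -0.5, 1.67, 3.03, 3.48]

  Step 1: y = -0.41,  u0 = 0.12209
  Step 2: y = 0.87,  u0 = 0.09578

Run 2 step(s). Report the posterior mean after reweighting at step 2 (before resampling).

step 1: w=[0.0001, 0.1277, 0.2174, 0.6535, 0.0013, 0.0000, 0.0000]  mean=-0.7942  Neff=2.0380  idx=[1, 2, 3, 3, 3, 3, 3]
step 2: w=[0.0011, 0.0036, 0.1991, 0.1991, 0.1991, 0.1991, 0.1991]  mean=-0.5039  Neff=5.0468  idx=[2, 3, 3, 4, 5, 6, 6]

post_mean = -0.5039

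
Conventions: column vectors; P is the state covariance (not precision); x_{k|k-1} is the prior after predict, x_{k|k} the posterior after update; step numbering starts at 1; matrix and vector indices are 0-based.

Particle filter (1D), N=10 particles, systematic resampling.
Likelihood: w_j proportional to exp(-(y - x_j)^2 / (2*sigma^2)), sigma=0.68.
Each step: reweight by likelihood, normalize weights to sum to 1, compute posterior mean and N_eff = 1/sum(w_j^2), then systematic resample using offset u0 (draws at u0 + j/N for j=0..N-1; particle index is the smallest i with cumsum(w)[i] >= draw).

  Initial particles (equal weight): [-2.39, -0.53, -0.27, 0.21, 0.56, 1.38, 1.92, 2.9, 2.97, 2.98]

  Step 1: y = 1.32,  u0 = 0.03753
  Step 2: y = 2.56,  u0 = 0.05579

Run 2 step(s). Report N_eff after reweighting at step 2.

N_eff = 5.6349

step 1: w=[0.0000, 0.0090, 0.0238, 0.0965, 0.1959, 0.3644, 0.2479, 0.0246, 0.0193, 0.0186]  mean=1.2815  Neff=4.0999  idx=[3, 4, 4, 5, 5, 5, 5, 6, 6, 6]
step 2: w=[0.0009, 0.0047, 0.0047, 0.0780, 0.0780, 0.0780, 0.0780, 0.2259, 0.2259, 0.2259]  mean=1.7372  Neff=5.6349  idx=[3, 4, 6, 7, 7, 8, 8, 8, 9, 9]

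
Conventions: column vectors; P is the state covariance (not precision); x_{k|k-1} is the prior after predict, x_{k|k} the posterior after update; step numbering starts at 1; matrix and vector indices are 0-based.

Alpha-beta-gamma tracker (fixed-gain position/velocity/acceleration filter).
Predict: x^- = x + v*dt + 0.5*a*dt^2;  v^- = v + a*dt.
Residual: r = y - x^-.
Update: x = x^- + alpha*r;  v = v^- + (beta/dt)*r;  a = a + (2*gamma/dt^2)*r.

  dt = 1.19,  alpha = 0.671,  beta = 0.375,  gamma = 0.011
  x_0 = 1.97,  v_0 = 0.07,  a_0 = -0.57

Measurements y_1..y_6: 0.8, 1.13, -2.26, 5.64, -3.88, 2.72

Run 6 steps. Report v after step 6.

step 1: x_pred=1.6497  r=-0.8497  x^+=1.0796  v^+=-0.8761  a^+=-0.5832
step 2: x_pred=-0.3759  r=1.5059  x^+=0.6346  v^+=-1.0955  a^+=-0.5598
step 3: x_pred=-1.0655  r=-1.1945  x^+=-1.8670  v^+=-2.1381  a^+=-0.5784
step 4: x_pred=-4.8209  r=10.4609  x^+=2.1984  v^+=0.4701  a^+=-0.4158
step 5: x_pred=2.4634  r=-6.3434  x^+=-1.7930  v^+=-2.0237  a^+=-0.5144
step 6: x_pred=-4.5654  r=7.2854  x^+=0.3231  v^+=-0.3400  a^+=-0.4012

v_post = -0.3400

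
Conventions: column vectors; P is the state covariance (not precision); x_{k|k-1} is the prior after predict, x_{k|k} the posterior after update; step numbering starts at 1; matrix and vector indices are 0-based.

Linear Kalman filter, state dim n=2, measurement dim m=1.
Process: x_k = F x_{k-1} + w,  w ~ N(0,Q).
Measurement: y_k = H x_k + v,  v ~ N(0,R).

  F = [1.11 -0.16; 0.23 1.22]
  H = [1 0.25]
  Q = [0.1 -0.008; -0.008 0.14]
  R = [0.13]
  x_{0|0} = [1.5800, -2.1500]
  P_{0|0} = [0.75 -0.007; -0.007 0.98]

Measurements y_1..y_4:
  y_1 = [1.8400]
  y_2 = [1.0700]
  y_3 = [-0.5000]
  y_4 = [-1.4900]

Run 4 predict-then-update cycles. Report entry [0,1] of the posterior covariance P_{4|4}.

P_post[0,1] = -0.9174

step 1: x^-=[2.0978, -2.2596]  P^-=[1.0516 -0.0170; -0.0170 1.6344]  S=[1.2753]  K=[0.8213; 0.3070]  nu=[0.3071]  x^+=[2.3500, -2.1653]  P^+=[0.1914 -0.3386; -0.3386 1.5142]
step 2: x^-=[2.9550, -2.1012]  P^-=[0.4949 -0.7008; -0.7008 2.2138]  S=[0.4129]  K=[0.7744; -0.3569]  nu=[-1.3597]  x^+=[1.9021, -1.6159]  P^+=[0.2473 -0.5867; -0.5867 2.1612]
step 3: x^-=[2.3699, -1.5339]  P^-=[0.6685 -1.1396; -1.1396 3.0405]  S=[0.4187]  K=[0.9161; -0.9064]  nu=[-2.4864]  x^+=[0.0921, 0.7198]  P^+=[0.3171 -0.7920; -0.7920 2.6965]
step 4: x^-=[-0.0130, 0.8993]  P^-=[0.8410 -1.4968; -1.4968 3.7259]  S=[0.4555]  K=[1.0249; -1.2410]  nu=[-1.7019]  x^+=[-1.7571, 3.0113]  P^+=[0.3626 -0.9174; -0.9174 3.0243]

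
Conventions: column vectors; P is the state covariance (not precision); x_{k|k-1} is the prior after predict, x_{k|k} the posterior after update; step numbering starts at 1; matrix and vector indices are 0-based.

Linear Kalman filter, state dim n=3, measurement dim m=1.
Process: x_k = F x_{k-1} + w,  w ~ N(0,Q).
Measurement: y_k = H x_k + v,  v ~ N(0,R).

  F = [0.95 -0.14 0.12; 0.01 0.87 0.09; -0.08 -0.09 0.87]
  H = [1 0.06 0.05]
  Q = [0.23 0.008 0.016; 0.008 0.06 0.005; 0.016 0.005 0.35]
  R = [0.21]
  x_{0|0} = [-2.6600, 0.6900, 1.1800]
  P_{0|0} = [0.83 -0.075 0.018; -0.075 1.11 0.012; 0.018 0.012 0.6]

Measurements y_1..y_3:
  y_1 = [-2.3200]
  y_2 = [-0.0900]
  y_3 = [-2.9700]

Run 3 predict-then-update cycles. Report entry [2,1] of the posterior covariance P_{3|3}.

P_post[2,1] = 0.0660

step 1: x^-=[-2.4820, 0.6799, 1.1773]  P^-=[1.0331 -0.1721 0.0482; -0.1721 0.9057 -0.0213; 0.0482 -0.0213 0.8130]  S=[1.2325]  K=[0.8318; -0.0964; 0.0711]  nu=[0.0623]  x^+=[-2.4301, 0.6739, 1.1817]  P^+=[0.1803 -0.0733 -0.0246; -0.0733 0.8943 -0.0129; -0.0246 -0.0129 0.8068]
step 2: x^-=[-2.2612, 0.6683, 1.1619]  P^-=[0.4362 -0.1543 0.0848; -0.1543 0.7401 -0.0065; 0.0848 -0.0065 0.9734]  S=[0.6412]  K=[0.6724; -0.1718; 0.2076]  nu=[2.0730]  x^+=[-0.8673, 0.3122, 1.5921]  P^+=[0.1463 -0.0802 -0.0047; -0.0802 0.7212 0.0164; -0.0047 0.0164 0.9458]
step 3: x^-=[-0.6765, 0.4062, 1.4264]  P^-=[0.4095 -0.1333 0.1127; -0.1333 0.6147 0.0404; 0.1127 0.0404 1.0696]  S=[0.6199]  K=[0.6568; -0.1523; 0.2720]  nu=[-2.3892]  x^+=[-2.2456, 0.7700, 0.7767]  P^+=[0.1421 -0.0713 0.0020; -0.0713 0.6003 0.0660; 0.0020 0.0660 1.0237]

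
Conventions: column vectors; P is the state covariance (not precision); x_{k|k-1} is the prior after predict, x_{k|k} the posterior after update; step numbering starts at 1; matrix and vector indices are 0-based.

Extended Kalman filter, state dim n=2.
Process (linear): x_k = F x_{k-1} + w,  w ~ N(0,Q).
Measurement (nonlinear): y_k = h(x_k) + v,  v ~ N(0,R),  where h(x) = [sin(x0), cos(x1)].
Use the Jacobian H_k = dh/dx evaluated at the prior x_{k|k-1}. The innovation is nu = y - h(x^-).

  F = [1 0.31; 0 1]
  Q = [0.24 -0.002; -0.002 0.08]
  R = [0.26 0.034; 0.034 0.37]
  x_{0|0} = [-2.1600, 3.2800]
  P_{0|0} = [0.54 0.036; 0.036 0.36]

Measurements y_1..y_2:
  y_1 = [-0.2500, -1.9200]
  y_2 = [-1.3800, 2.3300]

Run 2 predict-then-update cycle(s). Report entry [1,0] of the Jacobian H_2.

step 1: x^-=[-1.1432, 3.2800]  P^-=[0.8369 0.1456; 0.1456 0.4400]  H_jac=[0.4147 0.0000; 0.0000 0.1380]  S=[0.4039 0.0423; 0.0423 0.3784]  K=[0.8638 -0.0435; 0.1342 0.1454]  nu=[0.6600, -0.9296]  x^+=[-0.5327, 3.2334]  P^+=[0.5380 0.0961; 0.0961 0.4231]
step 2: x^-=[0.4697, 3.2334]  P^-=[0.8782 0.2252; 0.2252 0.5031]  H_jac=[0.8917 0.0000; 0.0000 0.0917]  S=[0.9583 0.0524; 0.0524 0.3742]  K=[0.8205 -0.0597; 0.2044 0.0946]  nu=[-1.8326, 3.3258]  x^+=[-1.2325, 3.1736]  P^+=[0.2369 0.0632; 0.0632 0.4576]

H_jac[1,0] = 0.0000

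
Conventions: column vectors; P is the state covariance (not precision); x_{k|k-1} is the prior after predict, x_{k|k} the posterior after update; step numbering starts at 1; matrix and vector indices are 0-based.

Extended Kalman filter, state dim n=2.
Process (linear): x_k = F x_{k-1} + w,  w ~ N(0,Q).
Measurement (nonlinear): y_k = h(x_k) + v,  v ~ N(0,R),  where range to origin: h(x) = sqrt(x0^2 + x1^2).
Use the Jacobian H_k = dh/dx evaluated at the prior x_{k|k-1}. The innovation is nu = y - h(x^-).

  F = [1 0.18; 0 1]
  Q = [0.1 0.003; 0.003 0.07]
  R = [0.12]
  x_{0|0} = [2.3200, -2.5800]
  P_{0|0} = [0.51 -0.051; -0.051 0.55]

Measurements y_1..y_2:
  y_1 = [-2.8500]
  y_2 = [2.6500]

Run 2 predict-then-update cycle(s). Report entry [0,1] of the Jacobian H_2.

H_jac[0,1] = 0.9306

step 1: x^-=[1.8556, -2.5800]  P^-=[0.6095 0.0510; 0.0510 0.6200]  H_jac=[0.5839 -0.8118]  S=[0.6881]  K=[0.4570; -0.6883]  nu=[-6.0280]  x^+=[-0.8993, 1.5688]  P^+=[0.4657 0.2674; 0.2674 0.2941]
step 2: x^-=[-0.6169, 1.5688]  P^-=[0.6715 0.3234; 0.3234 0.3641]  H_jac=[-0.3660 0.9306]  S=[0.3050]  K=[0.1809; 0.7229]  nu=[0.9643]  x^+=[-0.4425, 2.2658]  P^+=[0.6616 0.2835; 0.2835 0.2047]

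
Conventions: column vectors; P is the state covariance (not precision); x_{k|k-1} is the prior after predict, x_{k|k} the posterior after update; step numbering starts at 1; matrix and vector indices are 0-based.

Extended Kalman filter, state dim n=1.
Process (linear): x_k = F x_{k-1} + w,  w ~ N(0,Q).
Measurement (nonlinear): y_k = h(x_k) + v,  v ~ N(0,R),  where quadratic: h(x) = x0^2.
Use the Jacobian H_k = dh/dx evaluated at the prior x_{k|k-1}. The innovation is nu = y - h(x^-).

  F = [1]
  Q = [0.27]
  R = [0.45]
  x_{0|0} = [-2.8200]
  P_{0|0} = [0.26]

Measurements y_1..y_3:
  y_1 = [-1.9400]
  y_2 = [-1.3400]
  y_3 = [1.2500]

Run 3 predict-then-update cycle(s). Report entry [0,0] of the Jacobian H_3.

H_jac[0,0] = -0.4690

step 1: x^-=[-2.8200]  P^-=[0.5300]  H_jac=[-5.6400]  S=[17.3091]  K=[-0.1727]  nu=[-9.8924]  x^+=[-1.1116]  P^+=[0.0138]
step 2: x^-=[-1.1116]  P^-=[0.2838]  H_jac=[-2.2233]  S=[1.8527]  K=[-0.3405]  nu=[-2.5757]  x^+=[-0.2345]  P^+=[0.0689]
step 3: x^-=[-0.2345]  P^-=[0.3389]  H_jac=[-0.4690]  S=[0.5245]  K=[-0.3030]  nu=[1.1950]  x^+=[-0.5966]  P^+=[0.2908]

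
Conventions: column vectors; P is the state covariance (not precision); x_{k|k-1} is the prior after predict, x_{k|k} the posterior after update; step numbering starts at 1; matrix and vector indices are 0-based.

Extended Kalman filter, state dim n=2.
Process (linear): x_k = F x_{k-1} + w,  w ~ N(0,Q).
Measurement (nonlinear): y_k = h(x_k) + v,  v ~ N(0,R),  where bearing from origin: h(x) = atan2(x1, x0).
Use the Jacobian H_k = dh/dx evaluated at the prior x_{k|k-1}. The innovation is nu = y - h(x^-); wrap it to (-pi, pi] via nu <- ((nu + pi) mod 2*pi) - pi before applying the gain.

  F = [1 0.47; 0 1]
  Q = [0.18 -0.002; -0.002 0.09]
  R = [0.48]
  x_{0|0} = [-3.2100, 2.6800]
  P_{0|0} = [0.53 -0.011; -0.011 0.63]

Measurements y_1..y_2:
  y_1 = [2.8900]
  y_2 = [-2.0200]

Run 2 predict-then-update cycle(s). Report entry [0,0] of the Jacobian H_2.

H_jac[0,0] = -0.3395

step 1: x^-=[-1.9504, 2.6800]  P^-=[0.8388 0.2831; 0.2831 0.7200]  H_jac=[-0.2439 -0.1775]  S=[0.5771]  K=[-0.4416; -0.3411]  nu=[0.6901]  x^+=[-2.2552, 2.4446]  P^+=[0.7263 0.1962; 0.1962 0.6528]
step 2: x^-=[-1.1062, 2.4446]  P^-=[1.2349 0.5010; 0.5010 0.7428]  H_jac=[-0.3395 -0.1536]  S=[0.6922]  K=[-0.7170; -0.4106]  nu=[2.2674]  x^+=[-2.7319, 1.5135]  P^+=[0.8791 0.2972; 0.2972 0.6261]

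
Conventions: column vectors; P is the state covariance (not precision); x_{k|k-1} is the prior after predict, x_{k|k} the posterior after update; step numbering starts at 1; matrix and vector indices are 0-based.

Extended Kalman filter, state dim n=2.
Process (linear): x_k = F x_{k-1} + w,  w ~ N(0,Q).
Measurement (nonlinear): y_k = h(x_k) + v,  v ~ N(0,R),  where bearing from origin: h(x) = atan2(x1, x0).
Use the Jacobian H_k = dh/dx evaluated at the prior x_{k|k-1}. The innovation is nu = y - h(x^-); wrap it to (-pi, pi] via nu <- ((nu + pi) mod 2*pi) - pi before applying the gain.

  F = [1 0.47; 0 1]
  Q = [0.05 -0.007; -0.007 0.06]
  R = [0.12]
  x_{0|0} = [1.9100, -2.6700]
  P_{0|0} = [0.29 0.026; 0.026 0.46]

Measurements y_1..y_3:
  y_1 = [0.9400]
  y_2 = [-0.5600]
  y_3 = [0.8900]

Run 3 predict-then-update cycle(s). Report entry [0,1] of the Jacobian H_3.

step 1: x^-=[0.6551, -2.6700]  P^-=[0.4661 0.2352; 0.2352 0.5200]  H_jac=[0.3533 0.0867]  S=[0.1965]  K=[0.9417; 0.6523]  nu=[2.2702]  x^+=[2.7930, -1.1891]  P^+=[0.2918 0.1145; 0.1145 0.4364]
step 2: x^-=[2.2342, -1.1891]  P^-=[0.5458 0.3126; 0.3126 0.4964]  H_jac=[0.1856 0.3488]  S=[0.2397]  K=[0.8777; 0.9645]  nu=[-0.0709]  x^+=[2.1719, -1.2575]  P^+=[0.3612 0.1097; 0.1097 0.2734]
step 3: x^-=[1.5809, -1.2575]  P^-=[0.5747 0.2312; 0.2312 0.3334]  H_jac=[0.3082 0.3874]  S=[0.2798]  K=[0.9530; 0.7163]  nu=[1.5619]  x^+=[3.0695, -0.1388]  P^+=[0.3206 0.0402; 0.0402 0.1899]

H_jac[0,1] = 0.3874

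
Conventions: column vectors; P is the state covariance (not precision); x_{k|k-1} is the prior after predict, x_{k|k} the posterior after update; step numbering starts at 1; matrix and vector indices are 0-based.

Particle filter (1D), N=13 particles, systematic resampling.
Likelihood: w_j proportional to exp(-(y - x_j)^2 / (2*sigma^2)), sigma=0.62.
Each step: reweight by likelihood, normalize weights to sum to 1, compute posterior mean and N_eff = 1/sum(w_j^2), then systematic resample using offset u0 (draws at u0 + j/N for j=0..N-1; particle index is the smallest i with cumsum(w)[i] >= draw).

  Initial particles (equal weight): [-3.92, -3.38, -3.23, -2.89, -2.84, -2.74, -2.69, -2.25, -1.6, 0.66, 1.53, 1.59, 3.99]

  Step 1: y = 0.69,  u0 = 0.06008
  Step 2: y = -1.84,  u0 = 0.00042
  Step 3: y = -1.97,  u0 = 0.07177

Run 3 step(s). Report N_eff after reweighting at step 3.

step 1: w=[0.0000, 0.0000, 0.0000, 0.0000, 0.0000, 0.0000, 0.0000, 0.0000, 0.0006, 0.5714, 0.2285, 0.1995, 0.0000]  mean=1.0429  Neff=2.3895  idx=[9, 9, 9, 9, 9, 9, 9, 10, 10, 10, 11, 11, 11]
step 2: w=[0.1427, 0.1427, 0.1427, 0.1427, 0.1427, 0.1427, 0.1427, 0.0002, 0.0002, 0.0002, 0.0001, 0.0001, 0.0001]  mean=0.6608  Neff=7.0124  idx=[0, 0, 1, 1, 2, 2, 3, 3, 4, 4, 5, 5, 6]
step 3: w=[0.0769, 0.0769, 0.0769, 0.0769, 0.0769, 0.0769, 0.0769, 0.0769, 0.0769, 0.0769, 0.0769, 0.0769, 0.0769]  mean=0.6600  Neff=13.0000  idx=[0, 1, 2, 3, 4, 5, 6, 7, 8, 9, 10, 11, 12]

N_eff = 13.0000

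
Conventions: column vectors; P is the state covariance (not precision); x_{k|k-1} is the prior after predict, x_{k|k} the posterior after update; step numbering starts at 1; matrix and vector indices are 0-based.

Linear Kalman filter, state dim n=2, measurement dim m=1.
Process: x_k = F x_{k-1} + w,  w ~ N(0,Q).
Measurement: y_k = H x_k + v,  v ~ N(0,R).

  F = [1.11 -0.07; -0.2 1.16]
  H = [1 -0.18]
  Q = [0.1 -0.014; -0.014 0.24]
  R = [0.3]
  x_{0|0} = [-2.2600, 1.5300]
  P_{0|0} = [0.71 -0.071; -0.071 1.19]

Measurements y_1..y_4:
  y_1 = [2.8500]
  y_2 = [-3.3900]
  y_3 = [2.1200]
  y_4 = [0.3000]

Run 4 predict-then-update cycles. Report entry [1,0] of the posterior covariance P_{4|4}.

step 1: x^-=[-2.6157, 2.2268]  P^-=[0.9917 -0.3607; -0.3607 1.9026]  S=[1.4831]  K=[0.7124; -0.4741]  nu=[5.8665]  x^+=[1.5636, -0.5544]  P^+=[0.2390 0.1402; 0.1402 1.5693]
step 2: x^-=[1.7744, -0.9558]  P^-=[0.3803 -0.0119; -0.0119 2.2961]  S=[0.7590]  K=[0.5039; -0.5602]  nu=[-5.3364]  x^+=[-0.9147, 2.0338]  P^+=[0.1876 0.2023; 0.2023 2.0579]
step 3: x^-=[-1.1577, 2.5422]  P^-=[0.3098 0.0406; 0.0406 2.9227]  S=[0.6898]  K=[0.4384; -0.7037]  nu=[3.7353]  x^+=[0.4801, -0.0864]  P^+=[0.1772 0.2535; 0.2535 2.5810]
step 4: x^-=[0.5389, -0.1962]  P^-=[0.2915 0.0670; 0.0670 3.6025]  S=[0.6841]  K=[0.4085; -0.8499]  nu=[-0.2742]  x^+=[0.4269, 0.0369]  P^+=[0.1774 0.3045; 0.3045 3.1084]

P_post[1,0] = 0.3045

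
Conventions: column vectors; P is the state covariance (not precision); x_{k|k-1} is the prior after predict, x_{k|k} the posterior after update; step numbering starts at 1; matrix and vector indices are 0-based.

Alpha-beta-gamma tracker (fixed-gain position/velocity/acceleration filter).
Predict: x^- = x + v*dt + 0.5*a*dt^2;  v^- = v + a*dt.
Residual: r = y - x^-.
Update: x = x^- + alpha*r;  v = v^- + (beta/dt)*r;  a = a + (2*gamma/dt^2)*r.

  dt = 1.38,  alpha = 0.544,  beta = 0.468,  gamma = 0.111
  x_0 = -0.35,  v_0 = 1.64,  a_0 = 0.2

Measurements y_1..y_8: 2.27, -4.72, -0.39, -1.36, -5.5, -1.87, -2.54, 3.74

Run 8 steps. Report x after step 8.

step 1: x_pred=2.1036  r=0.1664  x^+=2.1941  v^+=1.9724  a^+=0.2194
step 2: x_pred=5.1250  r=-9.8450  x^+=-0.2307  v^+=-1.0636  a^+=-0.9283
step 3: x_pred=-2.5823  r=2.1923  x^+=-1.3897  v^+=-1.6011  a^+=-0.6727
step 4: x_pred=-4.2397  r=2.8797  x^+=-2.6731  v^+=-1.5528  a^+=-0.3370
step 5: x_pred=-5.1369  r=-0.3631  x^+=-5.3344  v^+=-2.1410  a^+=-0.3793
step 6: x_pred=-8.6502  r=6.7802  x^+=-4.9618  v^+=-0.3651  a^+=0.4111
step 7: x_pred=-5.0742  r=2.5342  x^+=-3.6956  v^+=1.0616  a^+=0.7065
step 8: x_pred=-1.5579  r=5.2979  x^+=1.3242  v^+=3.8332  a^+=1.3241

x_post = 1.3242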